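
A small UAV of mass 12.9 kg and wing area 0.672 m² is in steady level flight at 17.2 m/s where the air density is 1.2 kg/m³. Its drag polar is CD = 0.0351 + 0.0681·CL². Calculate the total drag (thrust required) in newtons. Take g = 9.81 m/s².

Level flight ⇒ L = W = m·g = 12.9 × 9.81 = 126.55 N.
Dynamic pressure q = 0.5 × 1.2 × 17.2² = 177.5 Pa.
CL = W/(q·S) = 126.55 / (177.5 × 0.672) = 1.061.
CD = 0.0351 + 0.0681 × 1.061² = 0.1117.
D = q·S·CD = 177.5 × 0.672 × 0.1117 = 13.33 N

D = 13.3 N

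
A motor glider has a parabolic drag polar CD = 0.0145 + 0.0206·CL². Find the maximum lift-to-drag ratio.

For CD = CD0 + K·CL², (L/D)max occurs at CL* = √(CD0/K) and equals 1/(2√(K·CD0)).
(L/D)max = 1/(2√(0.0206 × 0.0145)) = 1/(2 × 0.01728) = 28.9

(L/D)max = 28.9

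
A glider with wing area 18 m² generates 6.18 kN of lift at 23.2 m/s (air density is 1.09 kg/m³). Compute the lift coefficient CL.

From L = ½ρv²S·CL, rearranging gives CL = 2L/(ρv²S).
CL = 2 × 6180 / (1.09 × 23.2² × 18) = 1.17

CL = 1.17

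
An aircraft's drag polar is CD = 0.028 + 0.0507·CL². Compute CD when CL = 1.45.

CD = 0.135

CD = 0.028 + 0.0507 × 1.45² = 0.028 + 0.1066 = 0.135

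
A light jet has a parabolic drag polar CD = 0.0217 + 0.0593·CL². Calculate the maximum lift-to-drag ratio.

(L/D)max = 13.9

For CD = CD0 + K·CL², (L/D)max occurs at CL* = √(CD0/K) and equals 1/(2√(K·CD0)).
(L/D)max = 1/(2√(0.0593 × 0.0217)) = 1/(2 × 0.03587) = 13.9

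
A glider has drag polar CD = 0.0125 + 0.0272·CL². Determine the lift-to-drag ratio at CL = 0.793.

CD = 0.0125 + 0.0272 × 0.793² = 0.0296
L/D = CL/CD = 0.793 / 0.0296 = 26.8

L/D = 26.8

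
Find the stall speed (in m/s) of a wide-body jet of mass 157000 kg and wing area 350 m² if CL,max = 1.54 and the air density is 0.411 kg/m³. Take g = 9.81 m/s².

V_stall = 118 m/s

At stall, lift equals weight: L = W = m·g = 157000 × 9.81 = 1.54×10^6 N.
From L = ½ρV²S·CL,max = W: V_stall = √(2W/(ρSCL,max)) = √(2·1.54×10^6/(0.411·350·1.54))
V_stall = √13900 = 118 m/s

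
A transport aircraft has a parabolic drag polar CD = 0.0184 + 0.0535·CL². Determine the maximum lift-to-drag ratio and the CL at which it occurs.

For CD = CD0 + K·CL², (L/D)max occurs at CL* = √(CD0/K) and equals 1/(2√(K·CD0)).
(L/D)max = 1/(2√(0.0535 × 0.0184)) = 1/(2 × 0.03138) = 15.9
CL* = √(0.0184/0.0535) = 0.586

(L/D)max = 15.9, at CL = 0.586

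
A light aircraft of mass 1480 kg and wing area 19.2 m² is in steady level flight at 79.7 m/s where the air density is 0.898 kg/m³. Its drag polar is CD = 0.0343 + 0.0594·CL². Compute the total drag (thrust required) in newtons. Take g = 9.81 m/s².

D = 2110 N

Level flight ⇒ L = W = m·g = 1480 × 9.81 = 14519 N.
Dynamic pressure q = 0.5 × 0.898 × 79.7² = 2852 Pa.
CL = W/(q·S) = 14519 / (2852 × 19.2) = 0.2651.
CD = 0.0343 + 0.0594 × 0.2651² = 0.03848.
D = q·S·CD = 2852 × 19.2 × 0.03848 = 2107 N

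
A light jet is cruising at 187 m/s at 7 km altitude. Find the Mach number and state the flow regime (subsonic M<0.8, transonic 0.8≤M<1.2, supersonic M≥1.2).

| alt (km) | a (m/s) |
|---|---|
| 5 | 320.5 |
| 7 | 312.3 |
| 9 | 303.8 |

At 7 km, from the table: a = 312.3 m/s.
M = v/a = 187 / 312.3 = 0.599
M = 0.599 → subsonic.

M = 0.599 (subsonic)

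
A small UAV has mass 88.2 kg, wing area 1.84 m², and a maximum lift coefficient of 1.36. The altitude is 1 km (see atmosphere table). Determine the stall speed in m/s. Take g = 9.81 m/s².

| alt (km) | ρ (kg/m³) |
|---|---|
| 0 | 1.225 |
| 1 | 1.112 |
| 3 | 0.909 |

At 1 km, from the table: ρ = 1.112 kg/m³.
At stall, lift equals weight: L = W = m·g = 88.2 × 9.81 = 865.2 N.
V_stall = √(2W/(ρ·S·CL,max)) = √(2 × 865.2 / (1.112 × 1.84 × 1.36))
V_stall = √621.9 = 24.9 m/s

V_stall = 24.9 m/s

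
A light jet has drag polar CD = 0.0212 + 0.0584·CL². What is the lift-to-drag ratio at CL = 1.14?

CD = 0.0212 + 0.0584 × 1.14² = 0.0971
L/D = CL/CD = 1.14 / 0.0971 = 11.7

L/D = 11.7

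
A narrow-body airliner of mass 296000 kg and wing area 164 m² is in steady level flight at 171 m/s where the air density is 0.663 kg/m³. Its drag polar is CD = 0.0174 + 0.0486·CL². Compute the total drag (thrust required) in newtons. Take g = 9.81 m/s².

Weight W = mg = 296000 × 9.81 = 2.9038×10^6 N; in level flight L = W.
q = ½ρv² = ½ × 0.663 × 171² = 9693 Pa.
CL = 2W/(ρv²S) = 2×2.9038×10^6/(0.663×171²×164) = 1.827.
CD = 0.0174 + 0.0486 × 1.827² = 0.1796.
D = q·S·CD = 9693 × 164 × 0.1796 = 2.854×10^5 N

D = 2.85×10^5 N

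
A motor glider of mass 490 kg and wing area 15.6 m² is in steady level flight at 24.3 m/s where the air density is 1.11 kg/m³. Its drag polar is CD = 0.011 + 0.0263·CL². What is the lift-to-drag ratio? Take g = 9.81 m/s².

L/D = 27.5

Weight W = mg = 490 × 9.81 = 4806.9 N; in level flight L = W.
Dynamic pressure q = 0.5 × 1.11 × 24.3² = 327.7 Pa.
CL = 2W/(ρv²S) = 2×4806.9/(1.11×24.3²×15.6) = 0.9402.
CD = 0.011 + 0.0263 × 0.9402² = 0.03425.
L/D = CL/CD = 0.9402 / 0.03425 = 27.5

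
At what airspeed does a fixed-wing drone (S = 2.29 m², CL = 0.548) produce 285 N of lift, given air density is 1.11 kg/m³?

v = 20.2 m/s

L = ½ρv²S·CL ⇒ v = √(2L/(ρ·S·CL))
v = √(2 × 285 / (1.11 × 2.29 × 0.548)) = √409.2 = 20.2 m/s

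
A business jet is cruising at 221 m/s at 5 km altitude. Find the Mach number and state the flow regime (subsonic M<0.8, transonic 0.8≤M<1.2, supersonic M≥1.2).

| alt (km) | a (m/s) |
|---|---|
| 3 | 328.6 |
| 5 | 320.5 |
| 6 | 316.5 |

M = 0.69 (subsonic)

At 5 km, from the table: a = 320.5 m/s.
M = v/a = 221 / 320.5 = 0.69
M = 0.69 → subsonic.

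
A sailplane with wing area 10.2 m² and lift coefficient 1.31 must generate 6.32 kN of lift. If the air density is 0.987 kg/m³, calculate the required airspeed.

L = ½ρv²S·CL ⇒ v = √(2L/(ρ·S·CL))
v = √(2 × 6320 / (0.987 × 10.2 × 1.31)) = √958.4 = 31 m/s

v = 31 m/s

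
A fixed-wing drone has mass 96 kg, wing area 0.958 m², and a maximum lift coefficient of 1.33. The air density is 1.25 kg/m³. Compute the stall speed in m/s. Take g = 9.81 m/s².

V_stall = 34.4 m/s

At stall, lift equals weight: L = W = m·g = 96 × 9.81 = 941.8 N.
V_stall = √(2W/(ρ·S·CL,max)) = √(2 × 941.8 / (1.25 × 0.958 × 1.33))
V_stall = √1183 = 34.4 m/s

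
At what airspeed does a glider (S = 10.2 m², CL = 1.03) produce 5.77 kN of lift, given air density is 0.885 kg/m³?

v = 35.2 m/s

L = ½ρv²S·CL ⇒ v = √(2L/(ρ·S·CL))
v = √(2 × 5770 / (0.885 × 10.2 × 1.03)) = √1241 = 35.2 m/s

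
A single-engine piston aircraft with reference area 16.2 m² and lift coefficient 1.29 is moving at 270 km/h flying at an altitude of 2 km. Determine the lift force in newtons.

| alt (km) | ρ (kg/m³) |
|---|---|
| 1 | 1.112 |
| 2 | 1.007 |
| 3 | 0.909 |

At 2 km, from the table: ρ = 1.007 kg/m³.
Convert speed: v = 270 km/h ÷ 3.6 = 75 m/s.
Dynamic pressure q = ½ρv² = ½ × 1.007 × 75² = 2832 Pa.
L = q·S·CL = 2832 × 16.2 × 1.29 = 59200 N ≈ 59.2 kN

L = 59200 N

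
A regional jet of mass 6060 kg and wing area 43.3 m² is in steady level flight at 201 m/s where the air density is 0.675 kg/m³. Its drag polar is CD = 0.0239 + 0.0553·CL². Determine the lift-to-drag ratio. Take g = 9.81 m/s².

L/D = 4.12

In steady level flight, lift balances weight: W = mg = 6060 × 9.81 = 59449 N.
Dynamic pressure q = 0.5 × 0.675 × 201² = 13640 Pa.
Required CL = L/(qS) = 59449/(13640·43.3) = 0.1007.
CD = 0.0239 + 0.0553 × 0.1007² = 0.02446.
L/D = CL/CD = 0.1007 / 0.02446 = 4.12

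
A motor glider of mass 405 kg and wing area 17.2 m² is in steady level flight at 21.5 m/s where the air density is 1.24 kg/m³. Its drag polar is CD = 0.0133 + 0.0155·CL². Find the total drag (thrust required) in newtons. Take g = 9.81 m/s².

D = 115 N

Level flight ⇒ L = W = m·g = 405 × 9.81 = 3973.1 N.
Dynamic pressure q = 0.5 × 1.24 × 21.5² = 286.6 Pa.
CL = W/(q·S) = 3973.1 / (286.6 × 17.2) = 0.806.
CD = 0.0133 + 0.0155 × 0.806² = 0.02337.
D = q·S·CD = 286.6 × 17.2 × 0.02337 = 115.2 N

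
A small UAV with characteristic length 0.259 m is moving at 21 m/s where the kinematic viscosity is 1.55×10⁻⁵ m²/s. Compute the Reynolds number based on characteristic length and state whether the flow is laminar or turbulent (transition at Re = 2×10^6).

Re = 3.51×10^5 (laminar)

Re = v·c/ν = 21 × 0.259 / (1.55×10⁻⁵) = 3.51×10^5
Since 3.51×10^5 < 2×10^6, the flow is laminar.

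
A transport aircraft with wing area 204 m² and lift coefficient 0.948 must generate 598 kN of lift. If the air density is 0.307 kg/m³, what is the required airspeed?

v = 142 m/s

L = ½ρv²S·CL ⇒ v = √(2L/(ρ·S·CL))
v = √(2 × 5.98×10^5 / (0.307 × 204 × 0.948)) = √20140 = 142 m/s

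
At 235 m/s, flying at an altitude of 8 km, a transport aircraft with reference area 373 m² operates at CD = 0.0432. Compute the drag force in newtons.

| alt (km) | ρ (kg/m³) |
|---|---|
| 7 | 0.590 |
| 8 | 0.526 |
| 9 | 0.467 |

D = 2.34×10^5 N

At 8 km, from the table: ρ = 0.526 kg/m³.
D = ½ρv²S·CD = ½ × 0.526 × 235² × 373 × 0.0432 = 2.34×10^5 N ≈ 234 kN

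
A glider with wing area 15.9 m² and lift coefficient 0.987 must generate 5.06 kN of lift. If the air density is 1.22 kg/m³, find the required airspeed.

L = ½ρv²S·CL ⇒ v = √(2L/(ρ·S·CL))
v = √(2 × 5060 / (1.22 × 15.9 × 0.987)) = √528.6 = 23 m/s

v = 23 m/s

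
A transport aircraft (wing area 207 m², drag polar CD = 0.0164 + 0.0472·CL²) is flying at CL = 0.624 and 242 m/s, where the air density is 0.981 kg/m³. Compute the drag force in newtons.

CD = 0.0164 + 0.0472 × 0.624² = 0.03478
D = ½ρv²S·CD = ½ × 0.981 × 242² × 207 × 0.03478 = 2.07×10^5 N

D = 2.07×10^5 N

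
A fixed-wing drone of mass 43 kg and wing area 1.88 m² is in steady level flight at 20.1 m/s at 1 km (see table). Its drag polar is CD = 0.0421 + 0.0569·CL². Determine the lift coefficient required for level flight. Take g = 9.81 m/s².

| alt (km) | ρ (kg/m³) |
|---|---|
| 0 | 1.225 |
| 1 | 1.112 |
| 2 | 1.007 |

At 1 km, from the table: ρ = 1.112 kg/m³.
In steady level flight, lift balances weight: W = mg = 43 × 9.81 = 421.83 N.
Dynamic pressure q = 0.5 × 1.112 × 20.1² = 224.6 Pa.
CL = 2W/(ρv²S) = 2×421.83/(1.112×20.1²×1.88) = 0.9989.

CL = 0.999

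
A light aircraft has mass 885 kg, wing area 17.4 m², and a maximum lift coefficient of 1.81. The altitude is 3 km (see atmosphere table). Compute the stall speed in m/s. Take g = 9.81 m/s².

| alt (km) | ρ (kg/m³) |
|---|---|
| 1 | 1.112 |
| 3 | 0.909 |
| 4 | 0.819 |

V_stall = 24.6 m/s

At 3 km, from the table: ρ = 0.909 kg/m³.
Stall occurs when L = W at CL,max. W = mg = 885 × 9.81 = 8682 N.
From L = ½ρV²S·CL,max = W: V_stall = √(2W/(ρSCL,max)) = √(2·8682/(0.909·17.4·1.81))
V_stall = √606.5 = 24.6 m/s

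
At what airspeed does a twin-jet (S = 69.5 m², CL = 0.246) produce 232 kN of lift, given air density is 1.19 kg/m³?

v = 151 m/s

L = ½ρv²S·CL ⇒ v = √(2L/(ρ·S·CL))
v = √(2 × 2.32×10^5 / (1.19 × 69.5 × 0.246)) = √22810 = 151 m/s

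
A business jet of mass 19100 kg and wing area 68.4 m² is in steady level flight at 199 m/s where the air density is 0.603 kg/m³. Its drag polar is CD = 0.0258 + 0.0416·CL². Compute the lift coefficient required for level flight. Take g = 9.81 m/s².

CL = 0.229

Weight W = mg = 19100 × 9.81 = 1.8737×10^5 N; in level flight L = W.
Dynamic pressure q = 0.5 × 0.603 × 199² = 11940 Pa.
Required CL = L/(qS) = 1.8737×10^5/(11940·68.4) = 0.2294.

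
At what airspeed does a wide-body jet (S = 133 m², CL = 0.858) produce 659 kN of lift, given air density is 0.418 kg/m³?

L = ½ρv²S·CL ⇒ v = √(2L/(ρ·S·CL))
v = √(2 × 6.59×10^5 / (0.418 × 133 × 0.858)) = √27630 = 166 m/s

v = 166 m/s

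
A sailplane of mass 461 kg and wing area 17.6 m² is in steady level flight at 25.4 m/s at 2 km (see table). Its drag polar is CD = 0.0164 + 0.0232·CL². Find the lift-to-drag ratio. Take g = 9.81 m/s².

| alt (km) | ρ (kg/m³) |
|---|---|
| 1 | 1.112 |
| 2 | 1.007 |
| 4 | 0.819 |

At 2 km, from the table: ρ = 1.007 kg/m³.
Weight W = mg = 461 × 9.81 = 4522.4 N; in level flight L = W.
Dynamic pressure q = 0.5 × 1.007 × 25.4² = 324.8 Pa.
CL = W/(q·S) = 4522.4 / (324.8 × 17.6) = 0.791.
CD = 0.0164 + 0.0232 × 0.791² = 0.03092.
L/D = CL/CD = 0.791 / 0.03092 = 25.6

L/D = 25.6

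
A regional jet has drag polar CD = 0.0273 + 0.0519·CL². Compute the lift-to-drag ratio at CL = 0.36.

CD = 0.0273 + 0.0519 × 0.36² = 0.03403
L/D = CL/CD = 0.36 / 0.03403 = 10.6

L/D = 10.6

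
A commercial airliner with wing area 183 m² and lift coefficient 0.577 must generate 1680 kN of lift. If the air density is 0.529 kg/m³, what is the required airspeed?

L = ½ρv²S·CL ⇒ v = √(2L/(ρ·S·CL))
v = √(2 × 1.68×10^6 / (0.529 × 183 × 0.577)) = √60150 = 245 m/s

v = 245 m/s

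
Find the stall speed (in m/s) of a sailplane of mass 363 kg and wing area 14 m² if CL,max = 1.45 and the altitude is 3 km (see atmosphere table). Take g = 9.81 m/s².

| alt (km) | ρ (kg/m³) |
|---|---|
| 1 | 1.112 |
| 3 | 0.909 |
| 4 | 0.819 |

At 3 km, from the table: ρ = 0.909 kg/m³.
Stall occurs when L = W at CL,max. W = mg = 363 × 9.81 = 3561 N.
From L = ½ρV²S·CL,max = W: V_stall = √(2W/(ρSCL,max)) = √(2·3561/(0.909·14·1.45))
V_stall = √386 = 19.6 m/s

V_stall = 19.6 m/s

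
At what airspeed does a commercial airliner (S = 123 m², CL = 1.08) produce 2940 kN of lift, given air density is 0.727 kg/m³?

v = 247 m/s

L = ½ρv²S·CL ⇒ v = √(2L/(ρ·S·CL))
v = √(2 × 2.94×10^6 / (0.727 × 123 × 1.08)) = √60890 = 247 m/s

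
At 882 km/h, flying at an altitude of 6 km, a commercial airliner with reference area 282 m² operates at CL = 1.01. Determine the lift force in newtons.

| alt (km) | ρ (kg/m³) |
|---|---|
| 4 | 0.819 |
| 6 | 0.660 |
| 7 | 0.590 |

At 6 km, from the table: ρ = 0.660 kg/m³.
Convert speed: v = 882 km/h ÷ 3.6 = 245 m/s.
Dynamic pressure q = ½ρv² = ½ × 0.66 × 245² = 19810 Pa.
L = q·S·CL = 19810 × 282 × 1.01 = 5.64×10^6 N ≈ 5640 kN

L = 5.64×10^6 N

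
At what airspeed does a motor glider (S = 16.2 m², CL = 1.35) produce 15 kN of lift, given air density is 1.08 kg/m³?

L = ½ρv²S·CL ⇒ v = √(2L/(ρ·S·CL))
v = √(2 × 15000 / (1.08 × 16.2 × 1.35)) = √1270 = 35.6 m/s

v = 35.6 m/s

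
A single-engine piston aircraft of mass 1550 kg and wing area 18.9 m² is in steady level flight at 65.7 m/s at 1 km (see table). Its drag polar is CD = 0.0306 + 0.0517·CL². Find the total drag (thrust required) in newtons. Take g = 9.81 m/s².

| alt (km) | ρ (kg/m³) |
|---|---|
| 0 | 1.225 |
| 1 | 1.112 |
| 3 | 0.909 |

At 1 km, from the table: ρ = 1.112 kg/m³.
Level flight ⇒ L = W = m·g = 1550 × 9.81 = 15206 N.
Dynamic pressure q = 0.5 × 1.112 × 65.7² = 2400 Pa.
CL = W/(q·S) = 15206 / (2400 × 18.9) = 0.3352.
CD = 0.0306 + 0.0517 × 0.3352² = 0.03641.
D = q·S·CD = 2400 × 18.9 × 0.03641 = 1652 N

D = 1650 N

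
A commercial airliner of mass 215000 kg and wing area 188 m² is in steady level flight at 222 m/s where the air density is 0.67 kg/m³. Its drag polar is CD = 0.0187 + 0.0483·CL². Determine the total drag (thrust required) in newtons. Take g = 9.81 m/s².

D = 1.27×10^5 N

Weight W = mg = 215000 × 9.81 = 2.1092×10^6 N; in level flight L = W.
q = ½ρv² = ½ × 0.67 × 222² = 16510 Pa.
Required CL = L/(qS) = 2.1092×10^6/(16510·188) = 0.6795.
CD = 0.0187 + 0.0483 × 0.6795² = 0.041.
D = q·S·CD = 16510 × 188 × 0.041 = 1.273×10^5 N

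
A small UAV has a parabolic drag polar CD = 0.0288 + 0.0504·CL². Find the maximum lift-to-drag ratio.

For CD = CD0 + K·CL², (L/D)max occurs at CL* = √(CD0/K) and equals 1/(2√(K·CD0)).
(L/D)max = 1/(2√(0.0504 × 0.0288)) = 1/(2 × 0.0381) = 13.1

(L/D)max = 13.1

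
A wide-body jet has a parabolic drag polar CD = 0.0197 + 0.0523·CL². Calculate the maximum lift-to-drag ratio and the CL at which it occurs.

(L/D)max = 15.6, at CL = 0.614

For CD = CD0 + K·CL², (L/D)max occurs at CL* = √(CD0/K) and equals 1/(2√(K·CD0)).
(L/D)max = 1/(2√(0.0523 × 0.0197)) = 1/(2 × 0.0321) = 15.6
CL* = √(0.0197/0.0523) = 0.614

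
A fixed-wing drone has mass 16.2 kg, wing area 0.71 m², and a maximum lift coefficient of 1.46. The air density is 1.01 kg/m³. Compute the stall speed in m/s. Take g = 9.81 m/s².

At stall, lift equals weight: L = W = m·g = 16.2 × 9.81 = 158.9 N.
V_stall = √(2W/(ρ·S·CL,max)) = √(2 × 158.9 / (1.01 × 0.71 × 1.46))
V_stall = √303.6 = 17.4 m/s

V_stall = 17.4 m/s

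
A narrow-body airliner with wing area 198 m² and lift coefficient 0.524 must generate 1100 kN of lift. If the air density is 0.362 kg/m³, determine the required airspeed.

L = ½ρv²S·CL ⇒ v = √(2L/(ρ·S·CL))
v = √(2 × 1.1×10^6 / (0.362 × 198 × 0.524)) = √58580 = 242 m/s

v = 242 m/s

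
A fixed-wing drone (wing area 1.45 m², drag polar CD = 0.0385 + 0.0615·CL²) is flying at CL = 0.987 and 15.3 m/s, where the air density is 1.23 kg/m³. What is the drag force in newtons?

D = 20.5 N

CD = 0.0385 + 0.0615 × 0.987² = 0.09841
D = ½ρv²S·CD = ½ × 1.23 × 15.3² × 1.45 × 0.09841 = 20.5 N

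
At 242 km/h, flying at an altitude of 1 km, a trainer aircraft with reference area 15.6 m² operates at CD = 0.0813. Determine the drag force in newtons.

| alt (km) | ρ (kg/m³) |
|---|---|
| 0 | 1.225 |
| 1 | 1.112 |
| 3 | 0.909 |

At 1 km, from the table: ρ = 1.112 kg/m³.
Convert speed: v = 242 km/h ÷ 3.6 = 67.22 m/s.
D = ½ρv²S·CD = ½ × 1.112 × 67.22² × 15.6 × 0.0813 = 3190 N

D = 3190 N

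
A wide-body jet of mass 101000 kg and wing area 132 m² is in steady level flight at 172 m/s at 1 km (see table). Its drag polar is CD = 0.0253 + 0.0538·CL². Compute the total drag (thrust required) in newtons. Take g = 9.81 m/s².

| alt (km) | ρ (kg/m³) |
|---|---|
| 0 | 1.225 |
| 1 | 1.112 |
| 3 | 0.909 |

D = 79300 N

At 1 km, from the table: ρ = 1.112 kg/m³.
In steady level flight, lift balances weight: W = mg = 101000 × 9.81 = 9.9081×10^5 N.
Dynamic pressure q = 0.5 × 1.112 × 172² = 16450 Pa.
Required CL = L/(qS) = 9.9081×10^5/(16450·132) = 0.4563.
CD = 0.0253 + 0.0538 × 0.4563² = 0.0365.
D = q·S·CD = 16450 × 132 × 0.0365 = 79260 N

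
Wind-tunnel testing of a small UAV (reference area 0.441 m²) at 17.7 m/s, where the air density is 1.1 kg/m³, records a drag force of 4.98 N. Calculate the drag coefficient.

From D = ½ρv²S·CD, rearranging gives CD = 2D/(ρv²S).
CD = 2 × 4.98 / (1.1 × 17.7² × 0.441) = 0.0655

CD = 0.0655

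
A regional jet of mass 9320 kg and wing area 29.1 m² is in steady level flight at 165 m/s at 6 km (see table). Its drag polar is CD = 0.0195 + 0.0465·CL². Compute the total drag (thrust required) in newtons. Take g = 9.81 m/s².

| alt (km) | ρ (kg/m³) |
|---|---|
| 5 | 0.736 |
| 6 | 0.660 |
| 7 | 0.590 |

At 6 km, from the table: ρ = 0.660 kg/m³.
Level flight ⇒ L = W = m·g = 9320 × 9.81 = 91429 N.
q = ½ρv² = ½ × 0.66 × 165² = 8984 Pa.
Required CL = L/(qS) = 91429/(8984·29.1) = 0.3497.
CD = 0.0195 + 0.0465 × 0.3497² = 0.02519.
D = q·S·CD = 8984 × 29.1 × 0.02519 = 6585 N

D = 6580 N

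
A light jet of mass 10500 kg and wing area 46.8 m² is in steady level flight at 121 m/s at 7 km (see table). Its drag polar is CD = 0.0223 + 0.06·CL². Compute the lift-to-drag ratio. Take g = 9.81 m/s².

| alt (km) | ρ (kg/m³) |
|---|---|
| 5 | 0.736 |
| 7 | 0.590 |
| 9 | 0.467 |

L/D = 13.5

At 7 km, from the table: ρ = 0.590 kg/m³.
Level flight ⇒ L = W = m·g = 10500 × 9.81 = 1.03×10^5 N.
Dynamic pressure q = 0.5 × 0.59 × 121² = 4319 Pa.
CL = W/(q·S) = 1.03×10^5 / (4319 × 46.8) = 0.5096.
CD = 0.0223 + 0.06 × 0.5096² = 0.03788.
L/D = CL/CD = 0.5096 / 0.03788 = 13.5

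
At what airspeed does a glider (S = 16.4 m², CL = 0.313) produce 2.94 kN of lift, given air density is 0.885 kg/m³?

v = 36 m/s

L = ½ρv²S·CL ⇒ v = √(2L/(ρ·S·CL))
v = √(2 × 2940 / (0.885 × 16.4 × 0.313)) = √1294 = 36 m/s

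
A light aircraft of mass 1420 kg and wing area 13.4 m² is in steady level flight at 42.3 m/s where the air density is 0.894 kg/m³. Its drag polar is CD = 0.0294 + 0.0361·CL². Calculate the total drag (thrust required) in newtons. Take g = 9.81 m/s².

In steady level flight, lift balances weight: W = mg = 1420 × 9.81 = 13930 N.
Dynamic pressure q = 0.5 × 0.894 × 42.3² = 799.8 Pa.
Required CL = L/(qS) = 13930/(799.8·13.4) = 1.3.
CD = 0.0294 + 0.0361 × 1.3² = 0.09039.
D = q·S·CD = 799.8 × 13.4 × 0.09039 = 968.7 N

D = 969 N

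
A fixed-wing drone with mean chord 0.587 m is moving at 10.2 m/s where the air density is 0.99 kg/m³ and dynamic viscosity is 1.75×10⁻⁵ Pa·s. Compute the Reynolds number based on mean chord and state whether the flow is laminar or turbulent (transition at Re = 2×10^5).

Re = ρ·v·c/μ = 0.99 × 10.2 × 0.587 / (1.75×10⁻⁵) = 3.39×10^5
Since 3.39×10^5 > 2×10^5, the flow is turbulent.

Re = 3.39×10^5 (turbulent)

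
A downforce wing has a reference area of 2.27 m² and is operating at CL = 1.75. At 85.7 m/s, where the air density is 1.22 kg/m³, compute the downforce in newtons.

L = ½ρv²S·CL = ½ × 1.22 × 85.7² × 2.27 × 1.75 = 17800 N ≈ 17.8 kN

L = 17800 N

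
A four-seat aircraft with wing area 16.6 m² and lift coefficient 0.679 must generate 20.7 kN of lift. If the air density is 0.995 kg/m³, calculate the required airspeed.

v = 60.8 m/s

L = ½ρv²S·CL ⇒ v = √(2L/(ρ·S·CL))
v = √(2 × 20700 / (0.995 × 16.6 × 0.679)) = √3691 = 60.8 m/s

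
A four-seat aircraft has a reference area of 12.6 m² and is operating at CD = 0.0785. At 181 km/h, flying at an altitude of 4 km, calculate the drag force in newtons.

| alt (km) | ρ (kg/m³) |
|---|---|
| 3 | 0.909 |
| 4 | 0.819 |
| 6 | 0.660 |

D = 1020 N

At 4 km, from the table: ρ = 0.819 kg/m³.
Convert speed: v = 181 km/h ÷ 3.6 = 50.28 m/s.
D = ½ρv²S·CD = ½ × 0.819 × 50.28² × 12.6 × 0.0785 = 1020 N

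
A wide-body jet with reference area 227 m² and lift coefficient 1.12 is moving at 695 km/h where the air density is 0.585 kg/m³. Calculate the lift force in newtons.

Convert speed: v = 695 km/h ÷ 3.6 = 193.1 m/s.
L = ½ρv²S·CL = ½ × 0.585 × 193.1² × 227 × 1.12 = 2.77×10^6 N ≈ 2770 kN

L = 2.77×10^6 N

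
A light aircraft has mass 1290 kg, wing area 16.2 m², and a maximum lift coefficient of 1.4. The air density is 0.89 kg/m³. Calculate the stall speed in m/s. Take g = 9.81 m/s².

V_stall = 35.4 m/s

Weight W = mg = 1290 × 9.81 = 12650 N.
V_stall = √(2W/(ρ·S·CL,max)) = √(2 × 12650 / (0.89 × 16.2 × 1.4))
V_stall = √1254 = 35.4 m/s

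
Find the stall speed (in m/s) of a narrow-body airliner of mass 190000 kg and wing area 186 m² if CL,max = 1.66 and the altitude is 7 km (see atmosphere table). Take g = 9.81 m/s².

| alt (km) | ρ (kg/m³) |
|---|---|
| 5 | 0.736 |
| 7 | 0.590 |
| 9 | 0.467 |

At 7 km, from the table: ρ = 0.590 kg/m³.
Stall occurs when L = W at CL,max. W = mg = 190000 × 9.81 = 1.864×10^6 N.
From L = ½ρV²S·CL,max = W: V_stall = √(2W/(ρSCL,max)) = √(2·1.864×10^6/(0.59·186·1.66))
V_stall = √20460 = 143 m/s

V_stall = 143 m/s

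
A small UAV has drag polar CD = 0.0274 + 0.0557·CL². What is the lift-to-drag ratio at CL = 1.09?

L/D = 11.6

CD = 0.0274 + 0.0557 × 1.09² = 0.09358
L/D = CL/CD = 1.09 / 0.09358 = 11.6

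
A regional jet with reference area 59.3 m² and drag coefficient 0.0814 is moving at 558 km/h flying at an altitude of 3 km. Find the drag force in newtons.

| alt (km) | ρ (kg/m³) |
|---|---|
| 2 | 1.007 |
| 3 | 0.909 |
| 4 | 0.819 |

At 3 km, from the table: ρ = 0.909 kg/m³.
Convert speed: v = 558 km/h ÷ 3.6 = 155 m/s.
Dynamic pressure q = ½ρv² = ½ × 0.909 × 155² = 10920 Pa.
D = q·S·CD = 10920 × 59.3 × 0.0814 = 52700 N ≈ 52.7 kN

D = 52700 N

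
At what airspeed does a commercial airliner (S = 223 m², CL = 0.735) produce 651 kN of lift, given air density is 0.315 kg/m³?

v = 159 m/s

L = ½ρv²S·CL ⇒ v = √(2L/(ρ·S·CL))
v = √(2 × 6.51×10^5 / (0.315 × 223 × 0.735)) = √25220 = 159 m/s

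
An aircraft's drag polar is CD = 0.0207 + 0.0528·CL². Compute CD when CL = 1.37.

CD = 0.12

CD = 0.0207 + 0.0528 × 1.37² = 0.0207 + 0.0991 = 0.12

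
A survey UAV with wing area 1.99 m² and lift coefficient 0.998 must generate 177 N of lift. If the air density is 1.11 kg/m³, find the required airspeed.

v = 12.7 m/s

L = ½ρv²S·CL ⇒ v = √(2L/(ρ·S·CL))
v = √(2 × 177 / (1.11 × 1.99 × 0.998)) = √160.6 = 12.7 m/s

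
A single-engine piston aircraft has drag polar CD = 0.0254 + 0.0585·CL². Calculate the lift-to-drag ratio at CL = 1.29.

CD = 0.0254 + 0.0585 × 1.29² = 0.1227
L/D = CL/CD = 1.29 / 0.1227 = 10.5

L/D = 10.5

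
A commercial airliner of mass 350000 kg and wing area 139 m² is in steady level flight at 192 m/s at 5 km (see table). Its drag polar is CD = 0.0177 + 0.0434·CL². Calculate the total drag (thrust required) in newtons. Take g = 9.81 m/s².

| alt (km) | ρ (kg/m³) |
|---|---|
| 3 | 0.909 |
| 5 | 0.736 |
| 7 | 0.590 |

At 5 km, from the table: ρ = 0.736 kg/m³.
In steady level flight, lift balances weight: W = mg = 350000 × 9.81 = 3.4335×10^6 N.
Dynamic pressure q = 0.5 × 0.736 × 192² = 13570 Pa.
Required CL = L/(qS) = 3.4335×10^6/(13570·139) = 1.821.
CD = 0.0177 + 0.0434 × 1.821² = 0.1616.
D = q·S·CD = 13570 × 139 × 0.1616 = 3.047×10^5 N

D = 3.05×10^5 N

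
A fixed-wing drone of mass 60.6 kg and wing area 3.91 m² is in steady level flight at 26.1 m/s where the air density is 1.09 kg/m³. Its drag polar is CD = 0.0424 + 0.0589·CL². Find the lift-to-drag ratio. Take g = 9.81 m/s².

Weight W = mg = 60.6 × 9.81 = 594.49 N; in level flight L = W.
Dynamic pressure q = 0.5 × 1.09 × 26.1² = 371.3 Pa.
CL = 2W/(ρv²S) = 2×594.49/(1.09×26.1²×3.91) = 0.4095.
CD = 0.0424 + 0.0589 × 0.4095² = 0.05228.
L/D = CL/CD = 0.4095 / 0.05228 = 7.83

L/D = 7.83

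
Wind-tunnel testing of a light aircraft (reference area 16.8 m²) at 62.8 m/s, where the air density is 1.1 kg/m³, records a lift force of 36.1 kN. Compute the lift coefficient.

CL = 0.991

From L = ½ρv²S·CL, rearranging gives CL = 2L/(ρv²S).
CL = 2 × 36100 / (1.1 × 62.8² × 16.8) = 0.991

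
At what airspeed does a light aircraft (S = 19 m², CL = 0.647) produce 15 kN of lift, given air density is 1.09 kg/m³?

L = ½ρv²S·CL ⇒ v = √(2L/(ρ·S·CL))
v = √(2 × 15000 / (1.09 × 19 × 0.647)) = √2239 = 47.3 m/s

v = 47.3 m/s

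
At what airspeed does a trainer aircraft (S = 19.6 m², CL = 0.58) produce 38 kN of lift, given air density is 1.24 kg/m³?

v = 73.4 m/s

L = ½ρv²S·CL ⇒ v = √(2L/(ρ·S·CL))
v = √(2 × 38000 / (1.24 × 19.6 × 0.58)) = √5391 = 73.4 m/s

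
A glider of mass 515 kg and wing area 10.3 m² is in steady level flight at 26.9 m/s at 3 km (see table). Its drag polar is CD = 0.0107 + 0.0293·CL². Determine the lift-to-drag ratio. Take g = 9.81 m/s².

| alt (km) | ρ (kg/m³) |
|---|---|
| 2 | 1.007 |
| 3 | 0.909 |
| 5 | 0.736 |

At 3 km, from the table: ρ = 0.909 kg/m³.
Weight W = mg = 515 × 9.81 = 5052.2 N; in level flight L = W.
Dynamic pressure q = 0.5 × 0.909 × 26.9² = 328.9 Pa.
Required CL = L/(qS) = 5052.2/(328.9·10.3) = 1.491.
CD = 0.0107 + 0.0293 × 1.491² = 0.07587.
L/D = CL/CD = 1.491 / 0.07587 = 19.7

L/D = 19.7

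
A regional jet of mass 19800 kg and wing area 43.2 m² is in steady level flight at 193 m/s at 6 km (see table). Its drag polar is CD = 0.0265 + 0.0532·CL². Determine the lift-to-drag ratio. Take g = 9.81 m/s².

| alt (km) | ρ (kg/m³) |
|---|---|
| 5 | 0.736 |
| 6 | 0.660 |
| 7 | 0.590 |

At 6 km, from the table: ρ = 0.660 kg/m³.
In steady level flight, lift balances weight: W = mg = 19800 × 9.81 = 1.9424×10^5 N.
q = ½ρv² = ½ × 0.66 × 193² = 12290 Pa.
Required CL = L/(qS) = 1.9424×10^5/(12290·43.2) = 0.3658.
CD = 0.0265 + 0.0532 × 0.3658² = 0.03362.
L/D = CL/CD = 0.3658 / 0.03362 = 10.9

L/D = 10.9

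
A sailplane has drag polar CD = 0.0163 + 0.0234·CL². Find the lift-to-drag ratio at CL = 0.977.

CD = 0.0163 + 0.0234 × 0.977² = 0.03864
L/D = CL/CD = 0.977 / 0.03864 = 25.3

L/D = 25.3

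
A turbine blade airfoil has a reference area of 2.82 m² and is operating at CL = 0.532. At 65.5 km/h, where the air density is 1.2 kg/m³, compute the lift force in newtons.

Convert speed: v = 65.5 km/h ÷ 3.6 = 18.19 m/s.
Dynamic pressure q = ½ρv² = ½ × 1.2 × 18.19² = 198.6 Pa.
L = q·S·CL = 198.6 × 2.82 × 0.532 = 298 N

L = 298 N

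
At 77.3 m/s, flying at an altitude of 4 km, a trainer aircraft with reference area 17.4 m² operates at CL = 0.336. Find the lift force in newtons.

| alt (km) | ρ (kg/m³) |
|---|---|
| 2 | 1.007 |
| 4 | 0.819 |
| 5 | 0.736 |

At 4 km, from the table: ρ = 0.819 kg/m³.
L = ½ρv²S·CL = ½ × 0.819 × 77.3² × 17.4 × 0.336 = 14300 N ≈ 14.3 kN

L = 14300 N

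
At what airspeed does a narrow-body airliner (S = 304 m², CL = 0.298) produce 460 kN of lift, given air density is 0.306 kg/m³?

L = ½ρv²S·CL ⇒ v = √(2L/(ρ·S·CL))
v = √(2 × 4.6×10^5 / (0.306 × 304 × 0.298)) = √33190 = 182 m/s

v = 182 m/s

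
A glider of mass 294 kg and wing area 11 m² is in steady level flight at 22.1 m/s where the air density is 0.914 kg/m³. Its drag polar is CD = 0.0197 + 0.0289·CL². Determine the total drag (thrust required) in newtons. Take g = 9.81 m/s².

Weight W = mg = 294 × 9.81 = 2884.1 N; in level flight L = W.
q = ½ρv² = ½ × 0.914 × 22.1² = 223.2 Pa.
Required CL = L/(qS) = 2884.1/(223.2·11) = 1.175.
CD = 0.0197 + 0.0289 × 1.175² = 0.05958.
D = q·S·CD = 223.2 × 11 × 0.05958 = 146.3 N

D = 146 N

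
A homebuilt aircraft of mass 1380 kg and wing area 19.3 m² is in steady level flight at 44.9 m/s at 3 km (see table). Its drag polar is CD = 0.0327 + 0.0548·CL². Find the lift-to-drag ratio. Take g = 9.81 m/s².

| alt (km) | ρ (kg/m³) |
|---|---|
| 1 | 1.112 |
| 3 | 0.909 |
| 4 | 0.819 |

At 3 km, from the table: ρ = 0.909 kg/m³.
Level flight ⇒ L = W = m·g = 1380 × 9.81 = 13538 N.
Dynamic pressure q = 0.5 × 0.909 × 44.9² = 916.3 Pa.
CL = 2W/(ρv²S) = 2×13538/(0.909×44.9²×19.3) = 0.7655.
CD = 0.0327 + 0.0548 × 0.7655² = 0.06482.
L/D = CL/CD = 0.7655 / 0.06482 = 11.8

L/D = 11.8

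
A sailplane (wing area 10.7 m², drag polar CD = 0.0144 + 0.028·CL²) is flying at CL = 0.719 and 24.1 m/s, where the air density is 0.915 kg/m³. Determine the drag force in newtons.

CD = 0.0144 + 0.028 × 0.719² = 0.02887
D = ½ρv²S·CD = ½ × 0.915 × 24.1² × 10.7 × 0.02887 = 82.1 N

D = 82.1 N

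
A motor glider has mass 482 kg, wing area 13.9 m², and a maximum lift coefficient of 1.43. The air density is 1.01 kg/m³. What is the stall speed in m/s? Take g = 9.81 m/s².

Weight W = mg = 482 × 9.81 = 4728 N.
From L = ½ρV²S·CL,max = W: V_stall = √(2W/(ρSCL,max)) = √(2·4728/(1.01·13.9·1.43))
V_stall = √471.1 = 21.7 m/s

V_stall = 21.7 m/s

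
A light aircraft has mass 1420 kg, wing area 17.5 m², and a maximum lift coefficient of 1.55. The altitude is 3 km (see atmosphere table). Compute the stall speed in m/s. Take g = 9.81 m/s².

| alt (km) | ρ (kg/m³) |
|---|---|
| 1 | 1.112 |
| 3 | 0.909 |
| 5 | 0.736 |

V_stall = 33.6 m/s

At 3 km, from the table: ρ = 0.909 kg/m³.
Stall occurs when L = W at CL,max. W = mg = 1420 × 9.81 = 13930 N.
V_stall = √(2W/(ρ·S·CL,max)) = √(2 × 13930 / (0.909 × 17.5 × 1.55))
V_stall = √1130 = 33.6 m/s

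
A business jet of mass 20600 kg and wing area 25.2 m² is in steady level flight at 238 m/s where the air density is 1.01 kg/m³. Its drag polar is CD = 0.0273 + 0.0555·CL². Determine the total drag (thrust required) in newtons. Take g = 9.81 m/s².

In steady level flight, lift balances weight: W = mg = 20600 × 9.81 = 2.0209×10^5 N.
q = ½ρv² = ½ × 1.01 × 238² = 28610 Pa.
CL = W/(q·S) = 2.0209×10^5 / (28610 × 25.2) = 0.2803.
CD = 0.0273 + 0.0555 × 0.2803² = 0.03166.
D = q·S·CD = 28610 × 25.2 × 0.03166 = 22820 N

D = 22800 N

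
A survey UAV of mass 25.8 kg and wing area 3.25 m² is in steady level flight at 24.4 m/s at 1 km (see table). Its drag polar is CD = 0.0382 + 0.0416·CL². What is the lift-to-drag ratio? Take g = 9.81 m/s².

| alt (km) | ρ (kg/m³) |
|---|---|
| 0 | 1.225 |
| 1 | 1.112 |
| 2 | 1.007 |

L/D = 5.81

At 1 km, from the table: ρ = 1.112 kg/m³.
In steady level flight, lift balances weight: W = mg = 25.8 × 9.81 = 253.1 N.
q = ½ρv² = ½ × 1.112 × 24.4² = 331 Pa.
Required CL = L/(qS) = 253.1/(331·3.25) = 0.2353.
CD = 0.0382 + 0.0416 × 0.2353² = 0.0405.
L/D = CL/CD = 0.2353 / 0.0405 = 5.81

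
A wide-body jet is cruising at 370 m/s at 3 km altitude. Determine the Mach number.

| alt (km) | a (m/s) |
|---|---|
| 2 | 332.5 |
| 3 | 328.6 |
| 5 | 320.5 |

At 3 km, from the table: a = 328.6 m/s.
M = v/a = 370 / 328.6 = 1.13

M = 1.13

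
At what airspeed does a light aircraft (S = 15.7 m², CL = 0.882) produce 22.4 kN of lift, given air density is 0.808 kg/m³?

L = ½ρv²S·CL ⇒ v = √(2L/(ρ·S·CL))
v = √(2 × 22400 / (0.808 × 15.7 × 0.882)) = √4004 = 63.3 m/s

v = 63.3 m/s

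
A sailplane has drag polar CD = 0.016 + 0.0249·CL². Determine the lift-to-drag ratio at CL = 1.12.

L/D = 23.7

CD = 0.016 + 0.0249 × 1.12² = 0.04723
L/D = CL/CD = 1.12 / 0.04723 = 23.7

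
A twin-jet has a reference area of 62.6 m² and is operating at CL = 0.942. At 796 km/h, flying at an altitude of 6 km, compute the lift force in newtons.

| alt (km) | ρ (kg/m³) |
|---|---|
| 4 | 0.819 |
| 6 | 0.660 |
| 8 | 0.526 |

At 6 km, from the table: ρ = 0.660 kg/m³.
Convert speed: v = 796 km/h ÷ 3.6 = 221.1 m/s.
L = ½ρv²S·CL = ½ × 0.66 × 221.1² × 62.6 × 0.942 = 9.51×10^5 N ≈ 951 kN

L = 9.51×10^5 N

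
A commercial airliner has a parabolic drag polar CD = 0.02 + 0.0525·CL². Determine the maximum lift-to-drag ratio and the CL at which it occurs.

For CD = CD0 + K·CL², (L/D)max occurs at CL* = √(CD0/K) and equals 1/(2√(K·CD0)).
(L/D)max = 1/(2√(0.0525 × 0.02)) = 1/(2 × 0.0324) = 15.4
CL* = √(0.02/0.0525) = 0.617

(L/D)max = 15.4, at CL = 0.617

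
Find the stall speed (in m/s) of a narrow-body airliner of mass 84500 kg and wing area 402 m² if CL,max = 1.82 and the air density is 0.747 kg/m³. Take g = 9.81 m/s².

V_stall = 55.1 m/s

At stall, lift equals weight: L = W = m·g = 84500 × 9.81 = 8.289×10^5 N.
From L = ½ρV²S·CL,max = W: V_stall = √(2W/(ρSCL,max)) = √(2·8.289×10^5/(0.747·402·1.82))
V_stall = √3033 = 55.1 m/s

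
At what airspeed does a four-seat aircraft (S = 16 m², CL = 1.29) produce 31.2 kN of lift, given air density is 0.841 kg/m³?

L = ½ρv²S·CL ⇒ v = √(2L/(ρ·S·CL))
v = √(2 × 31200 / (0.841 × 16 × 1.29)) = √3595 = 60 m/s

v = 60 m/s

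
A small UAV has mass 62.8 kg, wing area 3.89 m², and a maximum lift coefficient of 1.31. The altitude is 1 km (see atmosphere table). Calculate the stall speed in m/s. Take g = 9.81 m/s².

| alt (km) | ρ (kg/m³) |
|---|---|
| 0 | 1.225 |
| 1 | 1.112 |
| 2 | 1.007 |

At 1 km, from the table: ρ = 1.112 kg/m³.
At stall, lift equals weight: L = W = m·g = 62.8 × 9.81 = 616.1 N.
V_stall = √(2W/(ρ·S·CL,max)) = √(2 × 616.1 / (1.112 × 3.89 × 1.31))
V_stall = √217.4 = 14.7 m/s

V_stall = 14.7 m/s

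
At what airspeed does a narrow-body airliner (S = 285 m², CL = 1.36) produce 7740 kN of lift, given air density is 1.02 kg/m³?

v = 198 m/s

L = ½ρv²S·CL ⇒ v = √(2L/(ρ·S·CL))
v = √(2 × 7.74×10^6 / (1.02 × 285 × 1.36)) = √39150 = 198 m/s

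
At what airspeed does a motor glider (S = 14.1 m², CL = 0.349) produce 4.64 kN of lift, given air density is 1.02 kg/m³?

L = ½ρv²S·CL ⇒ v = √(2L/(ρ·S·CL))
v = √(2 × 4640 / (1.02 × 14.1 × 0.349)) = √1849 = 43 m/s

v = 43 m/s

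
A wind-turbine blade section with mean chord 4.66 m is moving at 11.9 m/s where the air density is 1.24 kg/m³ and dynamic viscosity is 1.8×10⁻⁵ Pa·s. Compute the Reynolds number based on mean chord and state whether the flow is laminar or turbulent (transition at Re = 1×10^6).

Re = ρ·v·c/μ = 1.24 × 11.9 × 4.66 / (1.8×10⁻⁵) = 3.82×10^6
Since 3.82×10^6 > 1×10^6, the flow is turbulent.

Re = 3.82×10^6 (turbulent)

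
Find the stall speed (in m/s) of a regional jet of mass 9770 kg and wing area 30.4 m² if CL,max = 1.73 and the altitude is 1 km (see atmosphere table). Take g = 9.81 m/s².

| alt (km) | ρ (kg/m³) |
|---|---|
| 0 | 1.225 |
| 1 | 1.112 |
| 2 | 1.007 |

At 1 km, from the table: ρ = 1.112 kg/m³.
Weight W = mg = 9770 × 9.81 = 95840 N.
V_stall = √(2W/(ρ·S·CL,max)) = √(2 × 95840 / (1.112 × 30.4 × 1.73))
V_stall = √3278 = 57.3 m/s

V_stall = 57.3 m/s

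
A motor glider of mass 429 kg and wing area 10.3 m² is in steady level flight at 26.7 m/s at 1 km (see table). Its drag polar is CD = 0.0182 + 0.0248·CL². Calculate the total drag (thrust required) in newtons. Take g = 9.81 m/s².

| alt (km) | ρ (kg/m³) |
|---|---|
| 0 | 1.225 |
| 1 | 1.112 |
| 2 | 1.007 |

At 1 km, from the table: ρ = 1.112 kg/m³.
Weight W = mg = 429 × 9.81 = 4208.5 N; in level flight L = W.
q = ½ρv² = ½ × 1.112 × 26.7² = 396.4 Pa.
Required CL = L/(qS) = 4208.5/(396.4·10.3) = 1.031.
CD = 0.0182 + 0.0248 × 1.031² = 0.04455.
D = q·S·CD = 396.4 × 10.3 × 0.04455 = 181.9 N

D = 182 N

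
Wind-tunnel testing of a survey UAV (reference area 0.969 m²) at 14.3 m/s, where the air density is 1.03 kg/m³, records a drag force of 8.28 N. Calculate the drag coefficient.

CD = 0.0811

From D = ½ρv²S·CD, rearranging gives CD = 2D/(ρv²S).
CD = 2 × 8.28 / (1.03 × 14.3² × 0.969) = 0.0811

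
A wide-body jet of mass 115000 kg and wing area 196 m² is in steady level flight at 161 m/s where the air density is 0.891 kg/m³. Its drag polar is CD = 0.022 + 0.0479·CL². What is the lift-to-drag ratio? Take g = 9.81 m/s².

In steady level flight, lift balances weight: W = mg = 115000 × 9.81 = 1.1282×10^6 N.
q = ½ρv² = ½ × 0.891 × 161² = 11550 Pa.
Required CL = L/(qS) = 1.1282×10^6/(11550·196) = 0.4984.
CD = 0.022 + 0.0479 × 0.4984² = 0.0339.
L/D = CL/CD = 0.4984 / 0.0339 = 14.7

L/D = 14.7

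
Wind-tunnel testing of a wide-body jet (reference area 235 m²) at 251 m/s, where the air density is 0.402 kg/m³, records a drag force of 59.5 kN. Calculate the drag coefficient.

From D = ½ρv²S·CD, rearranging gives CD = 2D/(ρv²S).
CD = 2 × 59500 / (0.402 × 251² × 235) = 0.02

CD = 0.02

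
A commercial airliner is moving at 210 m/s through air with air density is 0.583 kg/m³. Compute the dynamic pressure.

q = ½ρv² = ½ × 0.583 × 210² = 12900 Pa

q = 12900 Pa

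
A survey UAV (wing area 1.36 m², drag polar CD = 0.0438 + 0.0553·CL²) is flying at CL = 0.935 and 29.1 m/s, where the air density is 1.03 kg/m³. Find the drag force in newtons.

CD = 0.0438 + 0.0553 × 0.935² = 0.09214
D = ½ρv²S·CD = ½ × 1.03 × 29.1² × 1.36 × 0.09214 = 54.7 N

D = 54.7 N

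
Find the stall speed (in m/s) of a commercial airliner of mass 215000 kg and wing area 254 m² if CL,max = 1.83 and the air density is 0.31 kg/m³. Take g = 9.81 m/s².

Stall occurs when L = W at CL,max. W = mg = 215000 × 9.81 = 2.109×10^6 N.
From L = ½ρV²S·CL,max = W: V_stall = √(2W/(ρSCL,max)) = √(2·2.109×10^6/(0.31·254·1.83))
V_stall = √29270 = 171 m/s

V_stall = 171 m/s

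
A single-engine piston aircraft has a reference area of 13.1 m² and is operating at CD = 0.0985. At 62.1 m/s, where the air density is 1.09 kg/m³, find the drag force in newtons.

Dynamic pressure q = ½ρv² = ½ × 1.09 × 62.1² = 2102 Pa.
D = q·S·CD = 2102 × 13.1 × 0.0985 = 2710 N

D = 2710 N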